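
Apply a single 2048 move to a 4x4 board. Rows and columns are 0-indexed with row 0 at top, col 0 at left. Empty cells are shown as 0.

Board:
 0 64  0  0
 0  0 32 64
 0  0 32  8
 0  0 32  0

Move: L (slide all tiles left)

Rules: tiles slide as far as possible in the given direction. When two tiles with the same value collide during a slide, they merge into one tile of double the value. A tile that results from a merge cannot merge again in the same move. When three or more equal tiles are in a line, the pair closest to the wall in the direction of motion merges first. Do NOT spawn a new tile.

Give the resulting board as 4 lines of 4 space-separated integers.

Answer: 64  0  0  0
32 64  0  0
32  8  0  0
32  0  0  0

Derivation:
Slide left:
row 0: [0, 64, 0, 0] -> [64, 0, 0, 0]
row 1: [0, 0, 32, 64] -> [32, 64, 0, 0]
row 2: [0, 0, 32, 8] -> [32, 8, 0, 0]
row 3: [0, 0, 32, 0] -> [32, 0, 0, 0]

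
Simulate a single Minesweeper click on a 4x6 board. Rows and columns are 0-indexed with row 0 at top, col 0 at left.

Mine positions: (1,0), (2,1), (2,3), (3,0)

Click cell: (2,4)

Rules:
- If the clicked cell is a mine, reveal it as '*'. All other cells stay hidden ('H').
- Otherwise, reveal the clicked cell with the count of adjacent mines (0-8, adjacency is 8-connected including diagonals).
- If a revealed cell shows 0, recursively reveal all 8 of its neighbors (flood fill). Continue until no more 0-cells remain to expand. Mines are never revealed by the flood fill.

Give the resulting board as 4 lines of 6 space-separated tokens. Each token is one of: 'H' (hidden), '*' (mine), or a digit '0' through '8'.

H H H H H H
H H H H H H
H H H H 1 H
H H H H H H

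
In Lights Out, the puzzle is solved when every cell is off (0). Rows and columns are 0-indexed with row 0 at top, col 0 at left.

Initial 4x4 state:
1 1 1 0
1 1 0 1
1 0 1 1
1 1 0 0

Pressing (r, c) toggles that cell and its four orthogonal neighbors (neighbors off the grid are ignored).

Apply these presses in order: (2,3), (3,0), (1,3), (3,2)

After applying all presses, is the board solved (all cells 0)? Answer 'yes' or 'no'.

After press 1 at (2,3):
1 1 1 0
1 1 0 0
1 0 0 0
1 1 0 1

After press 2 at (3,0):
1 1 1 0
1 1 0 0
0 0 0 0
0 0 0 1

After press 3 at (1,3):
1 1 1 1
1 1 1 1
0 0 0 1
0 0 0 1

After press 4 at (3,2):
1 1 1 1
1 1 1 1
0 0 1 1
0 1 1 0

Lights still on: 12

Answer: no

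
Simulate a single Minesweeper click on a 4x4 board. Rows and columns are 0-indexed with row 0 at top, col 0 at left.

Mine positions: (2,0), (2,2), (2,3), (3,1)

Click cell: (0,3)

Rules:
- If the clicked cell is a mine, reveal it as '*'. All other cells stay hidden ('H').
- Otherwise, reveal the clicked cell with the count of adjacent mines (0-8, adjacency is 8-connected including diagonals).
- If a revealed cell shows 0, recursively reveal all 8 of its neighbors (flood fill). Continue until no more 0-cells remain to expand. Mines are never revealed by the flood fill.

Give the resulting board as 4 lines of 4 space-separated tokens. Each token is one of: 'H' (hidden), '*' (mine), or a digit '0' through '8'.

0 0 0 0
1 2 2 2
H H H H
H H H H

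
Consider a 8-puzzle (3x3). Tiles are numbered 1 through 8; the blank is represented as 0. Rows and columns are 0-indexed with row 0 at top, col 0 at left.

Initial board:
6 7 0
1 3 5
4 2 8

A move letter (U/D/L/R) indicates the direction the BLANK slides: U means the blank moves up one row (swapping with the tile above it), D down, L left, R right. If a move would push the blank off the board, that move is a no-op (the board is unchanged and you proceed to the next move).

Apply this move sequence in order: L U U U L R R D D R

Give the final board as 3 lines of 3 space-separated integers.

Answer: 6 7 5
1 3 8
4 2 0

Derivation:
After move 1 (L):
6 0 7
1 3 5
4 2 8

After move 2 (U):
6 0 7
1 3 5
4 2 8

After move 3 (U):
6 0 7
1 3 5
4 2 8

After move 4 (U):
6 0 7
1 3 5
4 2 8

After move 5 (L):
0 6 7
1 3 5
4 2 8

After move 6 (R):
6 0 7
1 3 5
4 2 8

After move 7 (R):
6 7 0
1 3 5
4 2 8

After move 8 (D):
6 7 5
1 3 0
4 2 8

After move 9 (D):
6 7 5
1 3 8
4 2 0

After move 10 (R):
6 7 5
1 3 8
4 2 0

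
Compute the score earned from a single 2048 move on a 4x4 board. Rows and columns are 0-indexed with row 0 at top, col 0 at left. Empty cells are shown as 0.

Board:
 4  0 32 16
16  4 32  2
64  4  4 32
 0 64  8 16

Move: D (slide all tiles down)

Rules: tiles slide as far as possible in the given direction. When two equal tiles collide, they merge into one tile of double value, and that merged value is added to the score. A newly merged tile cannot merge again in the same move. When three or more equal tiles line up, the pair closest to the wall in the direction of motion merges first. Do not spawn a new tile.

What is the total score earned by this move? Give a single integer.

Slide down:
col 0: [4, 16, 64, 0] -> [0, 4, 16, 64]  score +0 (running 0)
col 1: [0, 4, 4, 64] -> [0, 0, 8, 64]  score +8 (running 8)
col 2: [32, 32, 4, 8] -> [0, 64, 4, 8]  score +64 (running 72)
col 3: [16, 2, 32, 16] -> [16, 2, 32, 16]  score +0 (running 72)
Board after move:
 0  0  0 16
 4  0 64  2
16  8  4 32
64 64  8 16

Answer: 72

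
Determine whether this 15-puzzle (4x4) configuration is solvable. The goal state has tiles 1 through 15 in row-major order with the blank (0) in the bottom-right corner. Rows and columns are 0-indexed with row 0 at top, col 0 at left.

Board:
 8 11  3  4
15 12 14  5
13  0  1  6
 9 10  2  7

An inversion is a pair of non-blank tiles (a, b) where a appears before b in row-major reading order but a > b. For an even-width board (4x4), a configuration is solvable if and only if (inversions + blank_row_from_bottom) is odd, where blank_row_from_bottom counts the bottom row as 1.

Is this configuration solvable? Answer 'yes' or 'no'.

Inversions: 58
Blank is in row 2 (0-indexed from top), which is row 2 counting from the bottom (bottom = 1).
58 + 2 = 60, which is even, so the puzzle is not solvable.

Answer: no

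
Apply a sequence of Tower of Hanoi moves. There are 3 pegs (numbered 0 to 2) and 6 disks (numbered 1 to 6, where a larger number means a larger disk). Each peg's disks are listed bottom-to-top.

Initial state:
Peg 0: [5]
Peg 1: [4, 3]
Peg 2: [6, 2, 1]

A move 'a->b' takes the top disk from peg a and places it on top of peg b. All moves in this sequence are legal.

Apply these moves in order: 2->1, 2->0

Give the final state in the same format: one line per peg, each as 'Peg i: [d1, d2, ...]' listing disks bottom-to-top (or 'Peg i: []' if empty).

Answer: Peg 0: [5, 2]
Peg 1: [4, 3, 1]
Peg 2: [6]

Derivation:
After move 1 (2->1):
Peg 0: [5]
Peg 1: [4, 3, 1]
Peg 2: [6, 2]

After move 2 (2->0):
Peg 0: [5, 2]
Peg 1: [4, 3, 1]
Peg 2: [6]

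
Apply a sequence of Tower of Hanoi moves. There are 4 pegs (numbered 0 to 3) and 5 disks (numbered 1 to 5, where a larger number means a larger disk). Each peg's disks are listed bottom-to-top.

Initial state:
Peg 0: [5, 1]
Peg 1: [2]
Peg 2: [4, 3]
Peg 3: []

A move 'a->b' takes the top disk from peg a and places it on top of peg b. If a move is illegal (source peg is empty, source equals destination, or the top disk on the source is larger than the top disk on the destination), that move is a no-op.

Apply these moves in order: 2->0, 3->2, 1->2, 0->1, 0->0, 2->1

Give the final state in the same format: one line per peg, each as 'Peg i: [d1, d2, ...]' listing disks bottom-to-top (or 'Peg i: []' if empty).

Answer: Peg 0: [5]
Peg 1: [1]
Peg 2: [4, 3, 2]
Peg 3: []

Derivation:
After move 1 (2->0):
Peg 0: [5, 1]
Peg 1: [2]
Peg 2: [4, 3]
Peg 3: []

After move 2 (3->2):
Peg 0: [5, 1]
Peg 1: [2]
Peg 2: [4, 3]
Peg 3: []

After move 3 (1->2):
Peg 0: [5, 1]
Peg 1: []
Peg 2: [4, 3, 2]
Peg 3: []

After move 4 (0->1):
Peg 0: [5]
Peg 1: [1]
Peg 2: [4, 3, 2]
Peg 3: []

After move 5 (0->0):
Peg 0: [5]
Peg 1: [1]
Peg 2: [4, 3, 2]
Peg 3: []

After move 6 (2->1):
Peg 0: [5]
Peg 1: [1]
Peg 2: [4, 3, 2]
Peg 3: []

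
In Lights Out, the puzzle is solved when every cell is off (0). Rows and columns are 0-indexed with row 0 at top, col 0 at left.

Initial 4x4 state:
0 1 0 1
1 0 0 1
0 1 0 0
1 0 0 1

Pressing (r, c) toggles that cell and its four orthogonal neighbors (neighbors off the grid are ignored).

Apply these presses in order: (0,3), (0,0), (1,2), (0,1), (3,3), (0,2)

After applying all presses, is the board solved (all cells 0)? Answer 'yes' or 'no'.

After press 1 at (0,3):
0 1 1 0
1 0 0 0
0 1 0 0
1 0 0 1

After press 2 at (0,0):
1 0 1 0
0 0 0 0
0 1 0 0
1 0 0 1

After press 3 at (1,2):
1 0 0 0
0 1 1 1
0 1 1 0
1 0 0 1

After press 4 at (0,1):
0 1 1 0
0 0 1 1
0 1 1 0
1 0 0 1

After press 5 at (3,3):
0 1 1 0
0 0 1 1
0 1 1 1
1 0 1 0

After press 6 at (0,2):
0 0 0 1
0 0 0 1
0 1 1 1
1 0 1 0

Lights still on: 7

Answer: no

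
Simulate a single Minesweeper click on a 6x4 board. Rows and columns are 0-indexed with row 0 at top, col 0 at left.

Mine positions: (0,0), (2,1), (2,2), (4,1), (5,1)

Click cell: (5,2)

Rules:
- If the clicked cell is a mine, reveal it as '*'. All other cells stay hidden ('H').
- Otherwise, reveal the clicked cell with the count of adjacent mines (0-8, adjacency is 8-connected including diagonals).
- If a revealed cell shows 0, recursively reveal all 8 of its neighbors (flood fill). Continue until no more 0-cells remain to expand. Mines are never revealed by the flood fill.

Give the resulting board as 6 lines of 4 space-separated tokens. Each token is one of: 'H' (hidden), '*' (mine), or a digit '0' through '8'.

H H H H
H H H H
H H H H
H H H H
H H H H
H H 2 H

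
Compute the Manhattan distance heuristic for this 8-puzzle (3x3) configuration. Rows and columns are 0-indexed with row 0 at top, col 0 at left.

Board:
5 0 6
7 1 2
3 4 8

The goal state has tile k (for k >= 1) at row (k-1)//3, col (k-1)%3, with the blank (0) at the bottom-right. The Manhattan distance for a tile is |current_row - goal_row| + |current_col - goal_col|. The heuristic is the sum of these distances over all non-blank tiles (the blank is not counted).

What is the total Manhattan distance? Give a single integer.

Tile 5: at (0,0), goal (1,1), distance |0-1|+|0-1| = 2
Tile 6: at (0,2), goal (1,2), distance |0-1|+|2-2| = 1
Tile 7: at (1,0), goal (2,0), distance |1-2|+|0-0| = 1
Tile 1: at (1,1), goal (0,0), distance |1-0|+|1-0| = 2
Tile 2: at (1,2), goal (0,1), distance |1-0|+|2-1| = 2
Tile 3: at (2,0), goal (0,2), distance |2-0|+|0-2| = 4
Tile 4: at (2,1), goal (1,0), distance |2-1|+|1-0| = 2
Tile 8: at (2,2), goal (2,1), distance |2-2|+|2-1| = 1
Sum: 2 + 1 + 1 + 2 + 2 + 4 + 2 + 1 = 15

Answer: 15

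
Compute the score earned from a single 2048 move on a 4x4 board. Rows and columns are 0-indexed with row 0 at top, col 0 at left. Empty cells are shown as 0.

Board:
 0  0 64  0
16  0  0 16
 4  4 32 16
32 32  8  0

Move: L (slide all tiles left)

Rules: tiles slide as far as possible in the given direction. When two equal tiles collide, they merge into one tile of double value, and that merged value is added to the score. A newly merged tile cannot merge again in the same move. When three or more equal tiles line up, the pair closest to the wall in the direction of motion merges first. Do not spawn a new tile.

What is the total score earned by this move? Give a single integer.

Answer: 104

Derivation:
Slide left:
row 0: [0, 0, 64, 0] -> [64, 0, 0, 0]  score +0 (running 0)
row 1: [16, 0, 0, 16] -> [32, 0, 0, 0]  score +32 (running 32)
row 2: [4, 4, 32, 16] -> [8, 32, 16, 0]  score +8 (running 40)
row 3: [32, 32, 8, 0] -> [64, 8, 0, 0]  score +64 (running 104)
Board after move:
64  0  0  0
32  0  0  0
 8 32 16  0
64  8  0  0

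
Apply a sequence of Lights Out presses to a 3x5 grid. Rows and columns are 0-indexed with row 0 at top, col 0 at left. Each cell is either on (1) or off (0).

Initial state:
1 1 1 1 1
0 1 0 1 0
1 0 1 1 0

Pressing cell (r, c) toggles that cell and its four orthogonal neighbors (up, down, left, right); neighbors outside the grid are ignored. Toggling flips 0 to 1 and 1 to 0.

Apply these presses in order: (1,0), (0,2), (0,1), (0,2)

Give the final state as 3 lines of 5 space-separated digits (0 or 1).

Answer: 1 0 0 1 1
1 1 0 1 0
0 0 1 1 0

Derivation:
After press 1 at (1,0):
0 1 1 1 1
1 0 0 1 0
0 0 1 1 0

After press 2 at (0,2):
0 0 0 0 1
1 0 1 1 0
0 0 1 1 0

After press 3 at (0,1):
1 1 1 0 1
1 1 1 1 0
0 0 1 1 0

After press 4 at (0,2):
1 0 0 1 1
1 1 0 1 0
0 0 1 1 0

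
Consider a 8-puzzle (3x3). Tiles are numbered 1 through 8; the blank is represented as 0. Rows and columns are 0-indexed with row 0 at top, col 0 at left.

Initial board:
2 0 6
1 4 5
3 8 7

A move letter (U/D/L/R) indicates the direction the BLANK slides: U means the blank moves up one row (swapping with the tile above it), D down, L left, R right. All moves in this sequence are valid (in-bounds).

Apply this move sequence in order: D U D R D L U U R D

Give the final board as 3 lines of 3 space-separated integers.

Answer: 2 6 7
1 4 0
3 5 8

Derivation:
After move 1 (D):
2 4 6
1 0 5
3 8 7

After move 2 (U):
2 0 6
1 4 5
3 8 7

After move 3 (D):
2 4 6
1 0 5
3 8 7

After move 4 (R):
2 4 6
1 5 0
3 8 7

After move 5 (D):
2 4 6
1 5 7
3 8 0

After move 6 (L):
2 4 6
1 5 7
3 0 8

After move 7 (U):
2 4 6
1 0 7
3 5 8

After move 8 (U):
2 0 6
1 4 7
3 5 8

After move 9 (R):
2 6 0
1 4 7
3 5 8

After move 10 (D):
2 6 7
1 4 0
3 5 8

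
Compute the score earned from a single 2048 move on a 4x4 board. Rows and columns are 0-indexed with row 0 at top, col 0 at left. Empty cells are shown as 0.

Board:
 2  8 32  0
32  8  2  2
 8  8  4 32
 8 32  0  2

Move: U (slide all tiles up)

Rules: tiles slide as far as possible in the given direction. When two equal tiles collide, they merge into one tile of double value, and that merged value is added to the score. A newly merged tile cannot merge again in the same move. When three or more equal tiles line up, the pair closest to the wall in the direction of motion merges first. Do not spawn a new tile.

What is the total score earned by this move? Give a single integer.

Answer: 32

Derivation:
Slide up:
col 0: [2, 32, 8, 8] -> [2, 32, 16, 0]  score +16 (running 16)
col 1: [8, 8, 8, 32] -> [16, 8, 32, 0]  score +16 (running 32)
col 2: [32, 2, 4, 0] -> [32, 2, 4, 0]  score +0 (running 32)
col 3: [0, 2, 32, 2] -> [2, 32, 2, 0]  score +0 (running 32)
Board after move:
 2 16 32  2
32  8  2 32
16 32  4  2
 0  0  0  0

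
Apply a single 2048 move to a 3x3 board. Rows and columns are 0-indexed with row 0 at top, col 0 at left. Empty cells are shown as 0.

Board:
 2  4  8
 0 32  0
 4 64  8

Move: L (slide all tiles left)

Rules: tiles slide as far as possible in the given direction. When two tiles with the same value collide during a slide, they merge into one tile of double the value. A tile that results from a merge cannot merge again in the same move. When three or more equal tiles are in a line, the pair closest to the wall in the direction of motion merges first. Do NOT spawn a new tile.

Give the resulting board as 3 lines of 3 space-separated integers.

Slide left:
row 0: [2, 4, 8] -> [2, 4, 8]
row 1: [0, 32, 0] -> [32, 0, 0]
row 2: [4, 64, 8] -> [4, 64, 8]

Answer:  2  4  8
32  0  0
 4 64  8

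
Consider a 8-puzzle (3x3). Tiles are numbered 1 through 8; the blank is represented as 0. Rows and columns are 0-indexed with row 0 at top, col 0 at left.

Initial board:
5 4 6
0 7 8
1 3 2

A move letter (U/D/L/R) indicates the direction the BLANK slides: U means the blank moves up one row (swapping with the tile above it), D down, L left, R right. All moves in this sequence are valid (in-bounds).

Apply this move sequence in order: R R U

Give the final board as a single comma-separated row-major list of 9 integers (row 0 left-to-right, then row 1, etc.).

Answer: 5, 4, 0, 7, 8, 6, 1, 3, 2

Derivation:
After move 1 (R):
5 4 6
7 0 8
1 3 2

After move 2 (R):
5 4 6
7 8 0
1 3 2

After move 3 (U):
5 4 0
7 8 6
1 3 2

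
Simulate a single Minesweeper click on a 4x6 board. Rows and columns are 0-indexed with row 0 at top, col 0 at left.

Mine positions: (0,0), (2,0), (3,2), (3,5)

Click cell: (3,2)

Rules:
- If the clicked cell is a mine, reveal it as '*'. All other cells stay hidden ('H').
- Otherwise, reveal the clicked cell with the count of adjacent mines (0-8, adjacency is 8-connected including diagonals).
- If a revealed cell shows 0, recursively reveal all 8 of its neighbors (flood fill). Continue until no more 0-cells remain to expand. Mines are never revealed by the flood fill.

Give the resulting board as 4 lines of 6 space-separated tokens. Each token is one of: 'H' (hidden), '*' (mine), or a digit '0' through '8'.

H H H H H H
H H H H H H
H H H H H H
H H * H H H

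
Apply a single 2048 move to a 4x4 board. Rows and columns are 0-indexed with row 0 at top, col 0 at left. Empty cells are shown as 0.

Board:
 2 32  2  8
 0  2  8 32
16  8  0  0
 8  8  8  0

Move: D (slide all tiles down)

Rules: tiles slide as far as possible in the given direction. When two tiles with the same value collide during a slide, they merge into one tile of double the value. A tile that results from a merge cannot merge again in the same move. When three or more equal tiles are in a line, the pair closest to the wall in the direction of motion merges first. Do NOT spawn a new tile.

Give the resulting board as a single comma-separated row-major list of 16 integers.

Slide down:
col 0: [2, 0, 16, 8] -> [0, 2, 16, 8]
col 1: [32, 2, 8, 8] -> [0, 32, 2, 16]
col 2: [2, 8, 0, 8] -> [0, 0, 2, 16]
col 3: [8, 32, 0, 0] -> [0, 0, 8, 32]

Answer: 0, 0, 0, 0, 2, 32, 0, 0, 16, 2, 2, 8, 8, 16, 16, 32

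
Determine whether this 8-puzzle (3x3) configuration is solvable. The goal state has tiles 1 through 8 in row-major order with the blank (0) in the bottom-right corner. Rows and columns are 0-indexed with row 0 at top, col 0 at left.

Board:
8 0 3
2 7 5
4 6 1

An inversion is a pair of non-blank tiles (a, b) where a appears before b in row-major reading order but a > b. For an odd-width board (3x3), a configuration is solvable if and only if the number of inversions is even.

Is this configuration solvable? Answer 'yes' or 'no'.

Inversions (pairs i<j in row-major order where tile[i] > tile[j] > 0): 18
18 is even, so the puzzle is solvable.

Answer: yes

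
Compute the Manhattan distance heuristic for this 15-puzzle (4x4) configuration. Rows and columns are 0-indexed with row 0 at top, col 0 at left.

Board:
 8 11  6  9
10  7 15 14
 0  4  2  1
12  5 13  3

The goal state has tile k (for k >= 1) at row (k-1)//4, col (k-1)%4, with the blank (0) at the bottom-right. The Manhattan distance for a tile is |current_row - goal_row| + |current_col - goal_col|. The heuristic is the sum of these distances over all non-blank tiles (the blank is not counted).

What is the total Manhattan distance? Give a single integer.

Tile 8: at (0,0), goal (1,3), distance |0-1|+|0-3| = 4
Tile 11: at (0,1), goal (2,2), distance |0-2|+|1-2| = 3
Tile 6: at (0,2), goal (1,1), distance |0-1|+|2-1| = 2
Tile 9: at (0,3), goal (2,0), distance |0-2|+|3-0| = 5
Tile 10: at (1,0), goal (2,1), distance |1-2|+|0-1| = 2
Tile 7: at (1,1), goal (1,2), distance |1-1|+|1-2| = 1
Tile 15: at (1,2), goal (3,2), distance |1-3|+|2-2| = 2
Tile 14: at (1,3), goal (3,1), distance |1-3|+|3-1| = 4
Tile 4: at (2,1), goal (0,3), distance |2-0|+|1-3| = 4
Tile 2: at (2,2), goal (0,1), distance |2-0|+|2-1| = 3
Tile 1: at (2,3), goal (0,0), distance |2-0|+|3-0| = 5
Tile 12: at (3,0), goal (2,3), distance |3-2|+|0-3| = 4
Tile 5: at (3,1), goal (1,0), distance |3-1|+|1-0| = 3
Tile 13: at (3,2), goal (3,0), distance |3-3|+|2-0| = 2
Tile 3: at (3,3), goal (0,2), distance |3-0|+|3-2| = 4
Sum: 4 + 3 + 2 + 5 + 2 + 1 + 2 + 4 + 4 + 3 + 5 + 4 + 3 + 2 + 4 = 48

Answer: 48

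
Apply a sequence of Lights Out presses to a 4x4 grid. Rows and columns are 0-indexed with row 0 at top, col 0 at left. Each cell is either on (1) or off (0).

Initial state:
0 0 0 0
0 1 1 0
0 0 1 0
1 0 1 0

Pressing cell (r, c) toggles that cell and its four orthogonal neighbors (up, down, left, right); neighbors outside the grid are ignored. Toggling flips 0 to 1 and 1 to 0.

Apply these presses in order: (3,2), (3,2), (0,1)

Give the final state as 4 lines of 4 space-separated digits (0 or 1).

Answer: 1 1 1 0
0 0 1 0
0 0 1 0
1 0 1 0

Derivation:
After press 1 at (3,2):
0 0 0 0
0 1 1 0
0 0 0 0
1 1 0 1

After press 2 at (3,2):
0 0 0 0
0 1 1 0
0 0 1 0
1 0 1 0

After press 3 at (0,1):
1 1 1 0
0 0 1 0
0 0 1 0
1 0 1 0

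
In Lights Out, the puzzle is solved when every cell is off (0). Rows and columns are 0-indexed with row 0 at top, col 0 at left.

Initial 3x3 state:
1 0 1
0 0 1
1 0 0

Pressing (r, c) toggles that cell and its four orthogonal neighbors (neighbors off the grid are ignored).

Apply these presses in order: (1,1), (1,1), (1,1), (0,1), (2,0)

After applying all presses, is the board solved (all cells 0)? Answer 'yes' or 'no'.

Answer: yes

Derivation:
After press 1 at (1,1):
1 1 1
1 1 0
1 1 0

After press 2 at (1,1):
1 0 1
0 0 1
1 0 0

After press 3 at (1,1):
1 1 1
1 1 0
1 1 0

After press 4 at (0,1):
0 0 0
1 0 0
1 1 0

After press 5 at (2,0):
0 0 0
0 0 0
0 0 0

Lights still on: 0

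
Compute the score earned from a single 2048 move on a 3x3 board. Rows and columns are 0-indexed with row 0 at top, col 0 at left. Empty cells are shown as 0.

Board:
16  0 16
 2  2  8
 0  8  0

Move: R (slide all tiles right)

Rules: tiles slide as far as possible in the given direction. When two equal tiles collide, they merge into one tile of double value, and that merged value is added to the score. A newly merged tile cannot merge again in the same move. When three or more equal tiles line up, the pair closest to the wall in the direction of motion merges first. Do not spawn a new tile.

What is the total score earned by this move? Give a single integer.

Slide right:
row 0: [16, 0, 16] -> [0, 0, 32]  score +32 (running 32)
row 1: [2, 2, 8] -> [0, 4, 8]  score +4 (running 36)
row 2: [0, 8, 0] -> [0, 0, 8]  score +0 (running 36)
Board after move:
 0  0 32
 0  4  8
 0  0  8

Answer: 36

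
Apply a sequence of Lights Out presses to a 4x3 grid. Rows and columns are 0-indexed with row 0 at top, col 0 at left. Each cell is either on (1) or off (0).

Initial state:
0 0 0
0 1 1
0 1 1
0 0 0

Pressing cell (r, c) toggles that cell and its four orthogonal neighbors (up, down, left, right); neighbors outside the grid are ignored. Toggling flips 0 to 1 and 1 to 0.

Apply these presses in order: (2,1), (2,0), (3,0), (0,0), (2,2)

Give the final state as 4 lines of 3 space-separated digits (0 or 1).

After press 1 at (2,1):
0 0 0
0 0 1
1 0 0
0 1 0

After press 2 at (2,0):
0 0 0
1 0 1
0 1 0
1 1 0

After press 3 at (3,0):
0 0 0
1 0 1
1 1 0
0 0 0

After press 4 at (0,0):
1 1 0
0 0 1
1 1 0
0 0 0

After press 5 at (2,2):
1 1 0
0 0 0
1 0 1
0 0 1

Answer: 1 1 0
0 0 0
1 0 1
0 0 1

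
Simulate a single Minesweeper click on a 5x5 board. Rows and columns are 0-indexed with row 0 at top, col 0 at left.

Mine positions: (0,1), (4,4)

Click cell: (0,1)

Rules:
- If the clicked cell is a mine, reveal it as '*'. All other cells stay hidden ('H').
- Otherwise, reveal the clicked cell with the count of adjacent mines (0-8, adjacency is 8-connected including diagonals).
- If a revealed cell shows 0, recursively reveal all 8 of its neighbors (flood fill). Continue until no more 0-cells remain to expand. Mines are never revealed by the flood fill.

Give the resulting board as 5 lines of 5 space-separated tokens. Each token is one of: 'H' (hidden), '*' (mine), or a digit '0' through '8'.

H * H H H
H H H H H
H H H H H
H H H H H
H H H H H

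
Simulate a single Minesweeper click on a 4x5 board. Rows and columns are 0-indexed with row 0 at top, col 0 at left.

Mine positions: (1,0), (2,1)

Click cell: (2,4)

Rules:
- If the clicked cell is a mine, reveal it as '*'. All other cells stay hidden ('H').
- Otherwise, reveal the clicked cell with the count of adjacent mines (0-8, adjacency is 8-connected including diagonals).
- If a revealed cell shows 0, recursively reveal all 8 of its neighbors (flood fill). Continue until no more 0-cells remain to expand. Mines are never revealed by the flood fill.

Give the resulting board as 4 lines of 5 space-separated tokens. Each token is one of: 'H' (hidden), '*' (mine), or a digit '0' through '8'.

H 1 0 0 0
H 2 1 0 0
H H 1 0 0
H H 1 0 0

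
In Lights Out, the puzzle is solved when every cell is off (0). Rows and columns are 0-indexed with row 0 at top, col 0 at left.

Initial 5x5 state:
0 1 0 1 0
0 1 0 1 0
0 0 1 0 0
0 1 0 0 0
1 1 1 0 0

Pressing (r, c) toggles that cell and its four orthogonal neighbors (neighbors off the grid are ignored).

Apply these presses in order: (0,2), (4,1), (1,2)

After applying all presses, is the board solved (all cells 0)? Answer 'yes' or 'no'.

Answer: yes

Derivation:
After press 1 at (0,2):
0 0 1 0 0
0 1 1 1 0
0 0 1 0 0
0 1 0 0 0
1 1 1 0 0

After press 2 at (4,1):
0 0 1 0 0
0 1 1 1 0
0 0 1 0 0
0 0 0 0 0
0 0 0 0 0

After press 3 at (1,2):
0 0 0 0 0
0 0 0 0 0
0 0 0 0 0
0 0 0 0 0
0 0 0 0 0

Lights still on: 0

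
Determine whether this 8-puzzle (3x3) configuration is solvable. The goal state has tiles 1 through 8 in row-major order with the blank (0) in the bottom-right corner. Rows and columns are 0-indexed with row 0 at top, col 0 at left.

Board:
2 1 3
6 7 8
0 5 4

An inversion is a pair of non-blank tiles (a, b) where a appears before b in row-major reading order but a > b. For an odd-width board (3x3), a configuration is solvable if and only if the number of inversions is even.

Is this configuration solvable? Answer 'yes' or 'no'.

Answer: yes

Derivation:
Inversions (pairs i<j in row-major order where tile[i] > tile[j] > 0): 8
8 is even, so the puzzle is solvable.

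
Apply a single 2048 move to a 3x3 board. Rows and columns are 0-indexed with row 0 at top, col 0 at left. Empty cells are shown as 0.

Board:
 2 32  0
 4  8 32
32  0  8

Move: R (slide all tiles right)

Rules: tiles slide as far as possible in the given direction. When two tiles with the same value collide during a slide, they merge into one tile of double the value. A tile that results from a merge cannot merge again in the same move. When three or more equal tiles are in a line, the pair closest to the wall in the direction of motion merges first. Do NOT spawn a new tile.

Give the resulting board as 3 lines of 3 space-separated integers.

Answer:  0  2 32
 4  8 32
 0 32  8

Derivation:
Slide right:
row 0: [2, 32, 0] -> [0, 2, 32]
row 1: [4, 8, 32] -> [4, 8, 32]
row 2: [32, 0, 8] -> [0, 32, 8]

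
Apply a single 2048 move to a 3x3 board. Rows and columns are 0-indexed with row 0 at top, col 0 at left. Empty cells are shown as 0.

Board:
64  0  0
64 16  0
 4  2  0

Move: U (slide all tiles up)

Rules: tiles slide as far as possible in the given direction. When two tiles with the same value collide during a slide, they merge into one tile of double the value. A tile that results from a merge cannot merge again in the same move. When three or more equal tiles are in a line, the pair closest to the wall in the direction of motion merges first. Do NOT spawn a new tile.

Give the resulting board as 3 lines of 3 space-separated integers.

Answer: 128  16   0
  4   2   0
  0   0   0

Derivation:
Slide up:
col 0: [64, 64, 4] -> [128, 4, 0]
col 1: [0, 16, 2] -> [16, 2, 0]
col 2: [0, 0, 0] -> [0, 0, 0]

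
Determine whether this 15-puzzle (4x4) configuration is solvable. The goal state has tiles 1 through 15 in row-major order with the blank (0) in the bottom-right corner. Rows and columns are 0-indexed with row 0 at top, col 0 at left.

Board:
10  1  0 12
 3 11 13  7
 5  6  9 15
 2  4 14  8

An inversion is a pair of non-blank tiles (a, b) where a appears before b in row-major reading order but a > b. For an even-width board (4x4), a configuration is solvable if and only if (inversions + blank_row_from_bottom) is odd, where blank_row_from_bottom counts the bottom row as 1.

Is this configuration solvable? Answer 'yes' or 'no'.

Inversions: 49
Blank is in row 0 (0-indexed from top), which is row 4 counting from the bottom (bottom = 1).
49 + 4 = 53, which is odd, so the puzzle is solvable.

Answer: yes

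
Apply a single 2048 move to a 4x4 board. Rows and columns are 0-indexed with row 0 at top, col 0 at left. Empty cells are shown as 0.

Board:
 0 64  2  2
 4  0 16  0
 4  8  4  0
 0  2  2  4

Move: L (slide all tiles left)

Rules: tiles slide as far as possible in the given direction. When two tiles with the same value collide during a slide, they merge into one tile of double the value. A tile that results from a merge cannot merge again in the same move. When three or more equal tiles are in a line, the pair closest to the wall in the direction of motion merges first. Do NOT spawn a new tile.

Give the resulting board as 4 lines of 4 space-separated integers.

Slide left:
row 0: [0, 64, 2, 2] -> [64, 4, 0, 0]
row 1: [4, 0, 16, 0] -> [4, 16, 0, 0]
row 2: [4, 8, 4, 0] -> [4, 8, 4, 0]
row 3: [0, 2, 2, 4] -> [4, 4, 0, 0]

Answer: 64  4  0  0
 4 16  0  0
 4  8  4  0
 4  4  0  0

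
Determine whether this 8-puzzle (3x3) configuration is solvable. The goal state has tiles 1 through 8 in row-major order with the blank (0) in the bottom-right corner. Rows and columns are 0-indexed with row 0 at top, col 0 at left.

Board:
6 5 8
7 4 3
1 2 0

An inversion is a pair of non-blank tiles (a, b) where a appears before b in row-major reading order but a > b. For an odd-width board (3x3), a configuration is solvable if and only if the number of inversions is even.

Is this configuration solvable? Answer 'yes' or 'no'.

Answer: no

Derivation:
Inversions (pairs i<j in row-major order where tile[i] > tile[j] > 0): 23
23 is odd, so the puzzle is not solvable.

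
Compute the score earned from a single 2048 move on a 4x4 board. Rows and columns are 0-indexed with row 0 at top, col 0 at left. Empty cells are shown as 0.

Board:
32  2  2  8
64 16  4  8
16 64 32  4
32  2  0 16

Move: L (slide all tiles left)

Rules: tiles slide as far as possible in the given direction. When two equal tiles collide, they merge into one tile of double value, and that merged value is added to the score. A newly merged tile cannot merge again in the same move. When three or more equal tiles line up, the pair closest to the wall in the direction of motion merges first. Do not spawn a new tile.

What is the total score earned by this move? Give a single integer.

Slide left:
row 0: [32, 2, 2, 8] -> [32, 4, 8, 0]  score +4 (running 4)
row 1: [64, 16, 4, 8] -> [64, 16, 4, 8]  score +0 (running 4)
row 2: [16, 64, 32, 4] -> [16, 64, 32, 4]  score +0 (running 4)
row 3: [32, 2, 0, 16] -> [32, 2, 16, 0]  score +0 (running 4)
Board after move:
32  4  8  0
64 16  4  8
16 64 32  4
32  2 16  0

Answer: 4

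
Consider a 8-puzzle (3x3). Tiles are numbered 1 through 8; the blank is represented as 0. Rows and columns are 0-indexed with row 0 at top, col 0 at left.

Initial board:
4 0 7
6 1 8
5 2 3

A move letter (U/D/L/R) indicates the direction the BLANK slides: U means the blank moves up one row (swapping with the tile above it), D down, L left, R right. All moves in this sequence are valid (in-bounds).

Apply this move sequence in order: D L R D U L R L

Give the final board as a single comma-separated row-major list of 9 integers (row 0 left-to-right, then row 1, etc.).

After move 1 (D):
4 1 7
6 0 8
5 2 3

After move 2 (L):
4 1 7
0 6 8
5 2 3

After move 3 (R):
4 1 7
6 0 8
5 2 3

After move 4 (D):
4 1 7
6 2 8
5 0 3

After move 5 (U):
4 1 7
6 0 8
5 2 3

After move 6 (L):
4 1 7
0 6 8
5 2 3

After move 7 (R):
4 1 7
6 0 8
5 2 3

After move 8 (L):
4 1 7
0 6 8
5 2 3

Answer: 4, 1, 7, 0, 6, 8, 5, 2, 3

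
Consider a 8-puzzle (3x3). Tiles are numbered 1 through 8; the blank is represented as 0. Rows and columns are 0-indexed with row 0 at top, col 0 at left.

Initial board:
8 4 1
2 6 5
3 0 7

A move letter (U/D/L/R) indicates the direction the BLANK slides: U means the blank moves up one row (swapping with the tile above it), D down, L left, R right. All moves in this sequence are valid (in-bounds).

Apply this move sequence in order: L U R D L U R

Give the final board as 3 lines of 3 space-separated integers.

After move 1 (L):
8 4 1
2 6 5
0 3 7

After move 2 (U):
8 4 1
0 6 5
2 3 7

After move 3 (R):
8 4 1
6 0 5
2 3 7

After move 4 (D):
8 4 1
6 3 5
2 0 7

After move 5 (L):
8 4 1
6 3 5
0 2 7

After move 6 (U):
8 4 1
0 3 5
6 2 7

After move 7 (R):
8 4 1
3 0 5
6 2 7

Answer: 8 4 1
3 0 5
6 2 7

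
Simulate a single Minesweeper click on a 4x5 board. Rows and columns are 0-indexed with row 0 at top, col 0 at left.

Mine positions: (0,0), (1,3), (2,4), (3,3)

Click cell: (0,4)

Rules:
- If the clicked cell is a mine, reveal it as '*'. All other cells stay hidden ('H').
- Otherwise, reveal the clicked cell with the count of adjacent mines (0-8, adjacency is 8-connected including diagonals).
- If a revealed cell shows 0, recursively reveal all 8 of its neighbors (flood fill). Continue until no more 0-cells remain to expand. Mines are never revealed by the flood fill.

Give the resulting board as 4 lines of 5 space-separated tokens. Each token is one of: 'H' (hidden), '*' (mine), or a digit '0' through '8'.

H H H H 1
H H H H H
H H H H H
H H H H H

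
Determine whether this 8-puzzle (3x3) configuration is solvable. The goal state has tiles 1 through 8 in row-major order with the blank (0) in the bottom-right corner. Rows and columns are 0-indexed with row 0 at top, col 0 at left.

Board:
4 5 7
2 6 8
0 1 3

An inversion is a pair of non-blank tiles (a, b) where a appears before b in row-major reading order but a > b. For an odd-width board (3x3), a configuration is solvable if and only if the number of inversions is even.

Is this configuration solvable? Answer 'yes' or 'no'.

Answer: no

Derivation:
Inversions (pairs i<j in row-major order where tile[i] > tile[j] > 0): 15
15 is odd, so the puzzle is not solvable.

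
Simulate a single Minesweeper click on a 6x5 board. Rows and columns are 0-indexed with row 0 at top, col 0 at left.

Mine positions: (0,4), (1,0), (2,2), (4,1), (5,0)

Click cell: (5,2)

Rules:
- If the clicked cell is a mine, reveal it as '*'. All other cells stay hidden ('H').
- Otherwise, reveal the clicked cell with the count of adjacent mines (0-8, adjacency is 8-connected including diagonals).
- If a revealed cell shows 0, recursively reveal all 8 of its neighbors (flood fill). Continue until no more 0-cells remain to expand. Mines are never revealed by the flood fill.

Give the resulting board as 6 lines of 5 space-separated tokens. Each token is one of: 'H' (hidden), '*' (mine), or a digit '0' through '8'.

H H H H H
H H H H H
H H H H H
H H H H H
H H H H H
H H 1 H H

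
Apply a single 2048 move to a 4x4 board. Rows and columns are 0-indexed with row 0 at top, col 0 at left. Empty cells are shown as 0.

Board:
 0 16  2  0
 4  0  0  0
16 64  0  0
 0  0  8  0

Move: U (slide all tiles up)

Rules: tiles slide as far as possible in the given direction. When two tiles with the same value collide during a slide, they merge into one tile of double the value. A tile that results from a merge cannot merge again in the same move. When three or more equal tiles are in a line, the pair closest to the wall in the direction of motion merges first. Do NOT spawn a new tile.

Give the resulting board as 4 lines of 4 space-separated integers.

Slide up:
col 0: [0, 4, 16, 0] -> [4, 16, 0, 0]
col 1: [16, 0, 64, 0] -> [16, 64, 0, 0]
col 2: [2, 0, 0, 8] -> [2, 8, 0, 0]
col 3: [0, 0, 0, 0] -> [0, 0, 0, 0]

Answer:  4 16  2  0
16 64  8  0
 0  0  0  0
 0  0  0  0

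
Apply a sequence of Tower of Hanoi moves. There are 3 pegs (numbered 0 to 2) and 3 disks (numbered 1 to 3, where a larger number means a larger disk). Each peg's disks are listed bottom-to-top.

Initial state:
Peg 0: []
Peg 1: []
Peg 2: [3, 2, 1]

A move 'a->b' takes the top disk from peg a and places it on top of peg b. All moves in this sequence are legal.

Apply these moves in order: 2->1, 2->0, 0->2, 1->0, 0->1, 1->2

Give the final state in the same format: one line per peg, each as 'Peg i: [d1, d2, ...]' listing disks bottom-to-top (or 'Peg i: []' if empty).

After move 1 (2->1):
Peg 0: []
Peg 1: [1]
Peg 2: [3, 2]

After move 2 (2->0):
Peg 0: [2]
Peg 1: [1]
Peg 2: [3]

After move 3 (0->2):
Peg 0: []
Peg 1: [1]
Peg 2: [3, 2]

After move 4 (1->0):
Peg 0: [1]
Peg 1: []
Peg 2: [3, 2]

After move 5 (0->1):
Peg 0: []
Peg 1: [1]
Peg 2: [3, 2]

After move 6 (1->2):
Peg 0: []
Peg 1: []
Peg 2: [3, 2, 1]

Answer: Peg 0: []
Peg 1: []
Peg 2: [3, 2, 1]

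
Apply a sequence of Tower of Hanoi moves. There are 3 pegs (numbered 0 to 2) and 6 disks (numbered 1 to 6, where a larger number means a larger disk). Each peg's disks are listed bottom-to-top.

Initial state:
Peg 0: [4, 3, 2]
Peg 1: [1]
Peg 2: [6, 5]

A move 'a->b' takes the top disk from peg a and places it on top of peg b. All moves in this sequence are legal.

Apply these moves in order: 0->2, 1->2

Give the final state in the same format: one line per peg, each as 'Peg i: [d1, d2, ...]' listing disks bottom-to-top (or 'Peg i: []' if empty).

Answer: Peg 0: [4, 3]
Peg 1: []
Peg 2: [6, 5, 2, 1]

Derivation:
After move 1 (0->2):
Peg 0: [4, 3]
Peg 1: [1]
Peg 2: [6, 5, 2]

After move 2 (1->2):
Peg 0: [4, 3]
Peg 1: []
Peg 2: [6, 5, 2, 1]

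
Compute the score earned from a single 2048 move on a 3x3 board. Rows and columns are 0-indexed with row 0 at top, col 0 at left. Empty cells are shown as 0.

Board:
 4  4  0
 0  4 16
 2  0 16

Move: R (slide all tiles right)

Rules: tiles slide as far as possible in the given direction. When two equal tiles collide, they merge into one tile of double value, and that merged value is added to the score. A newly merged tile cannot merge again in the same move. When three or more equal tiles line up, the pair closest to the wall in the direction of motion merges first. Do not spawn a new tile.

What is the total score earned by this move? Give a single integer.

Slide right:
row 0: [4, 4, 0] -> [0, 0, 8]  score +8 (running 8)
row 1: [0, 4, 16] -> [0, 4, 16]  score +0 (running 8)
row 2: [2, 0, 16] -> [0, 2, 16]  score +0 (running 8)
Board after move:
 0  0  8
 0  4 16
 0  2 16

Answer: 8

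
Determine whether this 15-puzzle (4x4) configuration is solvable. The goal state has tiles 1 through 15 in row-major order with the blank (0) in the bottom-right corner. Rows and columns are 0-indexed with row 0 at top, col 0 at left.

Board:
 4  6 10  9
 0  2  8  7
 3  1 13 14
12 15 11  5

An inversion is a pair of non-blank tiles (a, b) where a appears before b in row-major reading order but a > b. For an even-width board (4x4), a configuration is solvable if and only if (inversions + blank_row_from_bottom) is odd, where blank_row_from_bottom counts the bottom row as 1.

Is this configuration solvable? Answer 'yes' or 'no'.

Inversions: 40
Blank is in row 1 (0-indexed from top), which is row 3 counting from the bottom (bottom = 1).
40 + 3 = 43, which is odd, so the puzzle is solvable.

Answer: yes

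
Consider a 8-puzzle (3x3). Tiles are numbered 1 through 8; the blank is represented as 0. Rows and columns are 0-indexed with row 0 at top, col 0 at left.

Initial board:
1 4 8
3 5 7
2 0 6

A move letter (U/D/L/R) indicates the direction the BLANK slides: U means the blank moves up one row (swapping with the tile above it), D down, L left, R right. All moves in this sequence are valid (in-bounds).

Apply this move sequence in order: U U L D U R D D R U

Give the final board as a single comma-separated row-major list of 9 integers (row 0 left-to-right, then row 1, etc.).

After move 1 (U):
1 4 8
3 0 7
2 5 6

After move 2 (U):
1 0 8
3 4 7
2 5 6

After move 3 (L):
0 1 8
3 4 7
2 5 6

After move 4 (D):
3 1 8
0 4 7
2 5 6

After move 5 (U):
0 1 8
3 4 7
2 5 6

After move 6 (R):
1 0 8
3 4 7
2 5 6

After move 7 (D):
1 4 8
3 0 7
2 5 6

After move 8 (D):
1 4 8
3 5 7
2 0 6

After move 9 (R):
1 4 8
3 5 7
2 6 0

After move 10 (U):
1 4 8
3 5 0
2 6 7

Answer: 1, 4, 8, 3, 5, 0, 2, 6, 7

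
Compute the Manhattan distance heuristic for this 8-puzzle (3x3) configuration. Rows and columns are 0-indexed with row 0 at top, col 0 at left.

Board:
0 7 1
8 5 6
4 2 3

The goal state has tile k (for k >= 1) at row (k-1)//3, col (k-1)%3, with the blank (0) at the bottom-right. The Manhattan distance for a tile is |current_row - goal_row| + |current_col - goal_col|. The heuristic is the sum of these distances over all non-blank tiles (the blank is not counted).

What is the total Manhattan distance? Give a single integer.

Answer: 12

Derivation:
Tile 7: (0,1)->(2,0) = 3
Tile 1: (0,2)->(0,0) = 2
Tile 8: (1,0)->(2,1) = 2
Tile 5: (1,1)->(1,1) = 0
Tile 6: (1,2)->(1,2) = 0
Tile 4: (2,0)->(1,0) = 1
Tile 2: (2,1)->(0,1) = 2
Tile 3: (2,2)->(0,2) = 2
Sum: 3 + 2 + 2 + 0 + 0 + 1 + 2 + 2 = 12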